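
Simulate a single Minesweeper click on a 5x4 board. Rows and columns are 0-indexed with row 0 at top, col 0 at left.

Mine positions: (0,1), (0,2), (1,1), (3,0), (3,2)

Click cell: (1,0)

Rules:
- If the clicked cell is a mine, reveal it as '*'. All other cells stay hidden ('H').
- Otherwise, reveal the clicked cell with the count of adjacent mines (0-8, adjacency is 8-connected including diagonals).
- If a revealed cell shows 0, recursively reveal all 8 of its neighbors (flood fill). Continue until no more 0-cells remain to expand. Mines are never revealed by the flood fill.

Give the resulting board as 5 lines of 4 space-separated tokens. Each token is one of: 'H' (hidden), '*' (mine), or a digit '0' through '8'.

H H H H
2 H H H
H H H H
H H H H
H H H H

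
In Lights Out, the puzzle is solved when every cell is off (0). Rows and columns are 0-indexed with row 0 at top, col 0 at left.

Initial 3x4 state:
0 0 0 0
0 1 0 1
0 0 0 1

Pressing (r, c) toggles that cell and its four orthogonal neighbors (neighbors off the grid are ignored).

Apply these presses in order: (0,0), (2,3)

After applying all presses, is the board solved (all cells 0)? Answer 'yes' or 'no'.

After press 1 at (0,0):
1 1 0 0
1 1 0 1
0 0 0 1

After press 2 at (2,3):
1 1 0 0
1 1 0 0
0 0 1 0

Lights still on: 5

Answer: no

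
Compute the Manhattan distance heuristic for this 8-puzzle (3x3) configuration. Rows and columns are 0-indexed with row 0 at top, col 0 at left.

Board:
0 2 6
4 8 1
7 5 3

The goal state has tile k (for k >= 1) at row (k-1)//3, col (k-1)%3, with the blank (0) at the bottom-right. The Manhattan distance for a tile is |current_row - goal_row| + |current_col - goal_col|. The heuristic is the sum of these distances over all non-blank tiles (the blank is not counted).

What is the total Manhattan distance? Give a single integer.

Answer: 8

Derivation:
Tile 2: (0,1)->(0,1) = 0
Tile 6: (0,2)->(1,2) = 1
Tile 4: (1,0)->(1,0) = 0
Tile 8: (1,1)->(2,1) = 1
Tile 1: (1,2)->(0,0) = 3
Tile 7: (2,0)->(2,0) = 0
Tile 5: (2,1)->(1,1) = 1
Tile 3: (2,2)->(0,2) = 2
Sum: 0 + 1 + 0 + 1 + 3 + 0 + 1 + 2 = 8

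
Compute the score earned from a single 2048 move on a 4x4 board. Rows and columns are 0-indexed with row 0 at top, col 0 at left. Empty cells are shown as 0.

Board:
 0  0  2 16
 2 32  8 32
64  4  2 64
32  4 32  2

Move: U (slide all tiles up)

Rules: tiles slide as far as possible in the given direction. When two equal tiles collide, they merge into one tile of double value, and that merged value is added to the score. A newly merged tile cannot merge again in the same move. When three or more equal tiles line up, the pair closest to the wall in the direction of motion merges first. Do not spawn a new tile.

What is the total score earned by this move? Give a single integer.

Slide up:
col 0: [0, 2, 64, 32] -> [2, 64, 32, 0]  score +0 (running 0)
col 1: [0, 32, 4, 4] -> [32, 8, 0, 0]  score +8 (running 8)
col 2: [2, 8, 2, 32] -> [2, 8, 2, 32]  score +0 (running 8)
col 3: [16, 32, 64, 2] -> [16, 32, 64, 2]  score +0 (running 8)
Board after move:
 2 32  2 16
64  8  8 32
32  0  2 64
 0  0 32  2

Answer: 8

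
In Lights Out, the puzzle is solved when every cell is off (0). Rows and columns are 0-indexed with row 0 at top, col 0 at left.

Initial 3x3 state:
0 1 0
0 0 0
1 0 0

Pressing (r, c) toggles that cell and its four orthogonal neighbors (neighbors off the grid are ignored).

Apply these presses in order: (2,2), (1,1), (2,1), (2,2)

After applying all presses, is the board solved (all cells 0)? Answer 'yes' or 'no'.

After press 1 at (2,2):
0 1 0
0 0 1
1 1 1

After press 2 at (1,1):
0 0 0
1 1 0
1 0 1

After press 3 at (2,1):
0 0 0
1 0 0
0 1 0

After press 4 at (2,2):
0 0 0
1 0 1
0 0 1

Lights still on: 3

Answer: no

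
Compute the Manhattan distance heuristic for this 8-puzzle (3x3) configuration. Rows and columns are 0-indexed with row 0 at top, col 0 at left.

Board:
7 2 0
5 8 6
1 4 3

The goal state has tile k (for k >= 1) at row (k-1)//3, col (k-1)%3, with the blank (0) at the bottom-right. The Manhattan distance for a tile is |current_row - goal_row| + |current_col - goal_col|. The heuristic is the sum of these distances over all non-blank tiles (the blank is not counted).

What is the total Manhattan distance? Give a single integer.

Answer: 10

Derivation:
Tile 7: (0,0)->(2,0) = 2
Tile 2: (0,1)->(0,1) = 0
Tile 5: (1,0)->(1,1) = 1
Tile 8: (1,1)->(2,1) = 1
Tile 6: (1,2)->(1,2) = 0
Tile 1: (2,0)->(0,0) = 2
Tile 4: (2,1)->(1,0) = 2
Tile 3: (2,2)->(0,2) = 2
Sum: 2 + 0 + 1 + 1 + 0 + 2 + 2 + 2 = 10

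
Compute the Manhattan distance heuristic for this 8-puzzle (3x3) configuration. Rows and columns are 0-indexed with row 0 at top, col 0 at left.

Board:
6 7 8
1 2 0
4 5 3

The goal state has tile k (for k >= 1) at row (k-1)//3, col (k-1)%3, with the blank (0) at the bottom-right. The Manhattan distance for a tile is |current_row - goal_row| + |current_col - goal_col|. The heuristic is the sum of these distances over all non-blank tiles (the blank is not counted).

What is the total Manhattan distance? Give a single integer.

Tile 6: at (0,0), goal (1,2), distance |0-1|+|0-2| = 3
Tile 7: at (0,1), goal (2,0), distance |0-2|+|1-0| = 3
Tile 8: at (0,2), goal (2,1), distance |0-2|+|2-1| = 3
Tile 1: at (1,0), goal (0,0), distance |1-0|+|0-0| = 1
Tile 2: at (1,1), goal (0,1), distance |1-0|+|1-1| = 1
Tile 4: at (2,0), goal (1,0), distance |2-1|+|0-0| = 1
Tile 5: at (2,1), goal (1,1), distance |2-1|+|1-1| = 1
Tile 3: at (2,2), goal (0,2), distance |2-0|+|2-2| = 2
Sum: 3 + 3 + 3 + 1 + 1 + 1 + 1 + 2 = 15

Answer: 15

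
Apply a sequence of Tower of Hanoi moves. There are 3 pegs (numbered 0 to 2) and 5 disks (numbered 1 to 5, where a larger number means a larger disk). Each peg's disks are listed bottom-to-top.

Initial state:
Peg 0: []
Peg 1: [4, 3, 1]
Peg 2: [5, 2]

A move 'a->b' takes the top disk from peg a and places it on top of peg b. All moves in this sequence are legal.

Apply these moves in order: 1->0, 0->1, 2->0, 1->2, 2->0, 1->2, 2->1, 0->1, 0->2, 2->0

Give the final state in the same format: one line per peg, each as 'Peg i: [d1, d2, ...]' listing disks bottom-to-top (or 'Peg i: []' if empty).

After move 1 (1->0):
Peg 0: [1]
Peg 1: [4, 3]
Peg 2: [5, 2]

After move 2 (0->1):
Peg 0: []
Peg 1: [4, 3, 1]
Peg 2: [5, 2]

After move 3 (2->0):
Peg 0: [2]
Peg 1: [4, 3, 1]
Peg 2: [5]

After move 4 (1->2):
Peg 0: [2]
Peg 1: [4, 3]
Peg 2: [5, 1]

After move 5 (2->0):
Peg 0: [2, 1]
Peg 1: [4, 3]
Peg 2: [5]

After move 6 (1->2):
Peg 0: [2, 1]
Peg 1: [4]
Peg 2: [5, 3]

After move 7 (2->1):
Peg 0: [2, 1]
Peg 1: [4, 3]
Peg 2: [5]

After move 8 (0->1):
Peg 0: [2]
Peg 1: [4, 3, 1]
Peg 2: [5]

After move 9 (0->2):
Peg 0: []
Peg 1: [4, 3, 1]
Peg 2: [5, 2]

After move 10 (2->0):
Peg 0: [2]
Peg 1: [4, 3, 1]
Peg 2: [5]

Answer: Peg 0: [2]
Peg 1: [4, 3, 1]
Peg 2: [5]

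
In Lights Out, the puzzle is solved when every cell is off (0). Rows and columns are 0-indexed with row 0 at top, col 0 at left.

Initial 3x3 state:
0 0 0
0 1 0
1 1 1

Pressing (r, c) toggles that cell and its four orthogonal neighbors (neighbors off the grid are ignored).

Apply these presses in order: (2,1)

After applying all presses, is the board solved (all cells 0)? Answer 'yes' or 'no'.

Answer: yes

Derivation:
After press 1 at (2,1):
0 0 0
0 0 0
0 0 0

Lights still on: 0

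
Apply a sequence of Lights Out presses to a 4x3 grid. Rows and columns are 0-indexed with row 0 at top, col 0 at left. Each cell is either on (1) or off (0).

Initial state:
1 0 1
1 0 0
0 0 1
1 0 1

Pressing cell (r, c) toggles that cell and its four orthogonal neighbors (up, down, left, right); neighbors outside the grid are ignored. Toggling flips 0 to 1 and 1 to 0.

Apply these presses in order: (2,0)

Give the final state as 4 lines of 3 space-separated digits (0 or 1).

Answer: 1 0 1
0 0 0
1 1 1
0 0 1

Derivation:
After press 1 at (2,0):
1 0 1
0 0 0
1 1 1
0 0 1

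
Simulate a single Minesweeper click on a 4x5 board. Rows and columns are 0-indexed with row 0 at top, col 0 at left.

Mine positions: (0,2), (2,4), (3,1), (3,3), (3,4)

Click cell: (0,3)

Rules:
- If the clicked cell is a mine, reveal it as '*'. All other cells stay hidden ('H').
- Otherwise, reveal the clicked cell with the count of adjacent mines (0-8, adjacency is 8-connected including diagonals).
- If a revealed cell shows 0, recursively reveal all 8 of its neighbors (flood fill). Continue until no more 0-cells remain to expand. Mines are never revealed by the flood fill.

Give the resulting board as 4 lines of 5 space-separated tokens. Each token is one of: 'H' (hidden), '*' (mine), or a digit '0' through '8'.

H H H 1 H
H H H H H
H H H H H
H H H H H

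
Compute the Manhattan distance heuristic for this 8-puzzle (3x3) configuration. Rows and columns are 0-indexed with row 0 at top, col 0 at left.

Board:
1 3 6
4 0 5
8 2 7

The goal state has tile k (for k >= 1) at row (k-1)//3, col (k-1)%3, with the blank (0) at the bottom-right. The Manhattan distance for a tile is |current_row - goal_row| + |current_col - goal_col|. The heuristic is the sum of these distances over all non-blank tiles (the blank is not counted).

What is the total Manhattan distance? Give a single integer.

Tile 1: (0,0)->(0,0) = 0
Tile 3: (0,1)->(0,2) = 1
Tile 6: (0,2)->(1,2) = 1
Tile 4: (1,0)->(1,0) = 0
Tile 5: (1,2)->(1,1) = 1
Tile 8: (2,0)->(2,1) = 1
Tile 2: (2,1)->(0,1) = 2
Tile 7: (2,2)->(2,0) = 2
Sum: 0 + 1 + 1 + 0 + 1 + 1 + 2 + 2 = 8

Answer: 8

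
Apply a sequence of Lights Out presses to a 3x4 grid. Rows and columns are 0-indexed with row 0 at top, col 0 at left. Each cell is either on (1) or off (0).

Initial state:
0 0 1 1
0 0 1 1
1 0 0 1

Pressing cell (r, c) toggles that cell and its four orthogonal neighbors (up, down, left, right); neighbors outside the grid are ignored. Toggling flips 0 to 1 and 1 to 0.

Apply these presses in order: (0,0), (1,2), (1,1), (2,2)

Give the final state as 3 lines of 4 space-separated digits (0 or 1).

After press 1 at (0,0):
1 1 1 1
1 0 1 1
1 0 0 1

After press 2 at (1,2):
1 1 0 1
1 1 0 0
1 0 1 1

After press 3 at (1,1):
1 0 0 1
0 0 1 0
1 1 1 1

After press 4 at (2,2):
1 0 0 1
0 0 0 0
1 0 0 0

Answer: 1 0 0 1
0 0 0 0
1 0 0 0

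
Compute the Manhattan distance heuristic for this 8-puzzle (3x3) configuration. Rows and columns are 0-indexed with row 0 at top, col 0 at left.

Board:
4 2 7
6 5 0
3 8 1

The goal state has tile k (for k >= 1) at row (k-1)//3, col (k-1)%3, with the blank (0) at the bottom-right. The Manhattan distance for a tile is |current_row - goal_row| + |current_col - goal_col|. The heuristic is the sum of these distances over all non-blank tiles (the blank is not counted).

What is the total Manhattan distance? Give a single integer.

Tile 4: at (0,0), goal (1,0), distance |0-1|+|0-0| = 1
Tile 2: at (0,1), goal (0,1), distance |0-0|+|1-1| = 0
Tile 7: at (0,2), goal (2,0), distance |0-2|+|2-0| = 4
Tile 6: at (1,0), goal (1,2), distance |1-1|+|0-2| = 2
Tile 5: at (1,1), goal (1,1), distance |1-1|+|1-1| = 0
Tile 3: at (2,0), goal (0,2), distance |2-0|+|0-2| = 4
Tile 8: at (2,1), goal (2,1), distance |2-2|+|1-1| = 0
Tile 1: at (2,2), goal (0,0), distance |2-0|+|2-0| = 4
Sum: 1 + 0 + 4 + 2 + 0 + 4 + 0 + 4 = 15

Answer: 15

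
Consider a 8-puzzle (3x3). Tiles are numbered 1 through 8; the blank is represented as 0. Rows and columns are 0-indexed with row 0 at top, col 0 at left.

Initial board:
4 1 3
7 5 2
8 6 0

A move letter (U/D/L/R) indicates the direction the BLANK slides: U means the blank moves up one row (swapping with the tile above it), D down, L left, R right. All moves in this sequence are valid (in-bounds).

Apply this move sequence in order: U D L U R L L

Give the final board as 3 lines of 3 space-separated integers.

After move 1 (U):
4 1 3
7 5 0
8 6 2

After move 2 (D):
4 1 3
7 5 2
8 6 0

After move 3 (L):
4 1 3
7 5 2
8 0 6

After move 4 (U):
4 1 3
7 0 2
8 5 6

After move 5 (R):
4 1 3
7 2 0
8 5 6

After move 6 (L):
4 1 3
7 0 2
8 5 6

After move 7 (L):
4 1 3
0 7 2
8 5 6

Answer: 4 1 3
0 7 2
8 5 6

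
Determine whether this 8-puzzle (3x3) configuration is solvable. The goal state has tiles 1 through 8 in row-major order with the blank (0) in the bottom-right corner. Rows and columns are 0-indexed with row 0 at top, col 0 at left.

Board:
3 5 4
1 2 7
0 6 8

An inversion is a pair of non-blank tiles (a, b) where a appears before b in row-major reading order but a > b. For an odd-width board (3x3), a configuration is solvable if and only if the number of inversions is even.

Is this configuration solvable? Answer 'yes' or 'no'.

Answer: yes

Derivation:
Inversions (pairs i<j in row-major order where tile[i] > tile[j] > 0): 8
8 is even, so the puzzle is solvable.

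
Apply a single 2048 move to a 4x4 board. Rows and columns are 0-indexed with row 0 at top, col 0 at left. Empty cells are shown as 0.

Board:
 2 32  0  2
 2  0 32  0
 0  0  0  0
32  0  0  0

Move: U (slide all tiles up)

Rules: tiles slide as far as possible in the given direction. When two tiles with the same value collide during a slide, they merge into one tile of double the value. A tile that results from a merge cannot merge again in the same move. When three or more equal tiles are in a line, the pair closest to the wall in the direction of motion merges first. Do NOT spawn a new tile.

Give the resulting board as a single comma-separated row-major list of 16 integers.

Slide up:
col 0: [2, 2, 0, 32] -> [4, 32, 0, 0]
col 1: [32, 0, 0, 0] -> [32, 0, 0, 0]
col 2: [0, 32, 0, 0] -> [32, 0, 0, 0]
col 3: [2, 0, 0, 0] -> [2, 0, 0, 0]

Answer: 4, 32, 32, 2, 32, 0, 0, 0, 0, 0, 0, 0, 0, 0, 0, 0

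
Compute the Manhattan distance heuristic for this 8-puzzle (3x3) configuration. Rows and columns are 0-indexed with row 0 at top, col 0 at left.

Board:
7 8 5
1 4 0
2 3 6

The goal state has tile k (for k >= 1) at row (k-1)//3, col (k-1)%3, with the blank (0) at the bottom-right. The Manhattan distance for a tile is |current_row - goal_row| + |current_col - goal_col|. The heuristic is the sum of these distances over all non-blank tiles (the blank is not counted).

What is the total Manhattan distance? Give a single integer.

Answer: 15

Derivation:
Tile 7: at (0,0), goal (2,0), distance |0-2|+|0-0| = 2
Tile 8: at (0,1), goal (2,1), distance |0-2|+|1-1| = 2
Tile 5: at (0,2), goal (1,1), distance |0-1|+|2-1| = 2
Tile 1: at (1,0), goal (0,0), distance |1-0|+|0-0| = 1
Tile 4: at (1,1), goal (1,0), distance |1-1|+|1-0| = 1
Tile 2: at (2,0), goal (0,1), distance |2-0|+|0-1| = 3
Tile 3: at (2,1), goal (0,2), distance |2-0|+|1-2| = 3
Tile 6: at (2,2), goal (1,2), distance |2-1|+|2-2| = 1
Sum: 2 + 2 + 2 + 1 + 1 + 3 + 3 + 1 = 15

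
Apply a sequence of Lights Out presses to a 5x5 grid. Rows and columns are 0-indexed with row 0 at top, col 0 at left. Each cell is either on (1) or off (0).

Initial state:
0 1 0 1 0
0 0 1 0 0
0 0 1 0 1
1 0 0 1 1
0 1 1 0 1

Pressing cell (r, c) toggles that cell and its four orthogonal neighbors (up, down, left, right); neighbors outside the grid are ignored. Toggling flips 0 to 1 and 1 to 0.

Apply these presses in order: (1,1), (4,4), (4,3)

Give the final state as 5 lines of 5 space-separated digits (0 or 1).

After press 1 at (1,1):
0 0 0 1 0
1 1 0 0 0
0 1 1 0 1
1 0 0 1 1
0 1 1 0 1

After press 2 at (4,4):
0 0 0 1 0
1 1 0 0 0
0 1 1 0 1
1 0 0 1 0
0 1 1 1 0

After press 3 at (4,3):
0 0 0 1 0
1 1 0 0 0
0 1 1 0 1
1 0 0 0 0
0 1 0 0 1

Answer: 0 0 0 1 0
1 1 0 0 0
0 1 1 0 1
1 0 0 0 0
0 1 0 0 1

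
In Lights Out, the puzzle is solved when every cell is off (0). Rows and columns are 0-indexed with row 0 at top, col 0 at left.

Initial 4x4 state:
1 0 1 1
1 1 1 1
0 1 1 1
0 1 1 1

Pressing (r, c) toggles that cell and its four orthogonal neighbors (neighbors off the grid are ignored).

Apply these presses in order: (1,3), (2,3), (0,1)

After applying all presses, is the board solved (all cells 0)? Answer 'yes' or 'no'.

After press 1 at (1,3):
1 0 1 0
1 1 0 0
0 1 1 0
0 1 1 1

After press 2 at (2,3):
1 0 1 0
1 1 0 1
0 1 0 1
0 1 1 0

After press 3 at (0,1):
0 1 0 0
1 0 0 1
0 1 0 1
0 1 1 0

Lights still on: 7

Answer: no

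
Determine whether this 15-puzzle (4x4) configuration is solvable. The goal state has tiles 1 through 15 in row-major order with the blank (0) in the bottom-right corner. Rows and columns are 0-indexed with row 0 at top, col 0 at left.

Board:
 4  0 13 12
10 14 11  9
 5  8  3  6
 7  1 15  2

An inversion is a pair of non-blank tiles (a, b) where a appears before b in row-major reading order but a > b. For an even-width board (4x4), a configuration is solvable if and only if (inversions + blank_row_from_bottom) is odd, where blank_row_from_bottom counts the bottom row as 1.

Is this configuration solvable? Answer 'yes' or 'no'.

Answer: yes

Derivation:
Inversions: 71
Blank is in row 0 (0-indexed from top), which is row 4 counting from the bottom (bottom = 1).
71 + 4 = 75, which is odd, so the puzzle is solvable.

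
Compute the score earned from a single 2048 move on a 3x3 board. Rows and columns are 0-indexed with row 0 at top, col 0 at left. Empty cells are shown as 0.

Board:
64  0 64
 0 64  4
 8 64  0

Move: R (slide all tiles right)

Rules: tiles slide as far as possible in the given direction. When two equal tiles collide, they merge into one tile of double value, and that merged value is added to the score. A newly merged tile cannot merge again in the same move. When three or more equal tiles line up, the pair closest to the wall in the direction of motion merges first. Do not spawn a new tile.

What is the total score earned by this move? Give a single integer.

Slide right:
row 0: [64, 0, 64] -> [0, 0, 128]  score +128 (running 128)
row 1: [0, 64, 4] -> [0, 64, 4]  score +0 (running 128)
row 2: [8, 64, 0] -> [0, 8, 64]  score +0 (running 128)
Board after move:
  0   0 128
  0  64   4
  0   8  64

Answer: 128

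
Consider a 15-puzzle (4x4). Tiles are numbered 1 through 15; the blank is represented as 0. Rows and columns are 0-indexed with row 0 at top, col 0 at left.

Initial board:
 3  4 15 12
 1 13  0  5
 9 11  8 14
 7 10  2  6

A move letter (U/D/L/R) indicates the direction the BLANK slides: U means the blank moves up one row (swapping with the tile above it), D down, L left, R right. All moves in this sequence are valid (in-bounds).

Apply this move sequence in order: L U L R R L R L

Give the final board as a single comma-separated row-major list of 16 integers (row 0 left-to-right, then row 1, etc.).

After move 1 (L):
 3  4 15 12
 1  0 13  5
 9 11  8 14
 7 10  2  6

After move 2 (U):
 3  0 15 12
 1  4 13  5
 9 11  8 14
 7 10  2  6

After move 3 (L):
 0  3 15 12
 1  4 13  5
 9 11  8 14
 7 10  2  6

After move 4 (R):
 3  0 15 12
 1  4 13  5
 9 11  8 14
 7 10  2  6

After move 5 (R):
 3 15  0 12
 1  4 13  5
 9 11  8 14
 7 10  2  6

After move 6 (L):
 3  0 15 12
 1  4 13  5
 9 11  8 14
 7 10  2  6

After move 7 (R):
 3 15  0 12
 1  4 13  5
 9 11  8 14
 7 10  2  6

After move 8 (L):
 3  0 15 12
 1  4 13  5
 9 11  8 14
 7 10  2  6

Answer: 3, 0, 15, 12, 1, 4, 13, 5, 9, 11, 8, 14, 7, 10, 2, 6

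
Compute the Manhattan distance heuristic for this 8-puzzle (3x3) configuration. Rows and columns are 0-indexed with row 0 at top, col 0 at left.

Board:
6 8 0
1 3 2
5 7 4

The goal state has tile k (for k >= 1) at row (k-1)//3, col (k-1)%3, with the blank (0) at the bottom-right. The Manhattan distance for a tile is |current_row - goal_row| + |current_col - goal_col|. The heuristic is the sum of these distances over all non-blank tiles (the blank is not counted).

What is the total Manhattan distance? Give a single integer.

Tile 6: at (0,0), goal (1,2), distance |0-1|+|0-2| = 3
Tile 8: at (0,1), goal (2,1), distance |0-2|+|1-1| = 2
Tile 1: at (1,0), goal (0,0), distance |1-0|+|0-0| = 1
Tile 3: at (1,1), goal (0,2), distance |1-0|+|1-2| = 2
Tile 2: at (1,2), goal (0,1), distance |1-0|+|2-1| = 2
Tile 5: at (2,0), goal (1,1), distance |2-1|+|0-1| = 2
Tile 7: at (2,1), goal (2,0), distance |2-2|+|1-0| = 1
Tile 4: at (2,2), goal (1,0), distance |2-1|+|2-0| = 3
Sum: 3 + 2 + 1 + 2 + 2 + 2 + 1 + 3 = 16

Answer: 16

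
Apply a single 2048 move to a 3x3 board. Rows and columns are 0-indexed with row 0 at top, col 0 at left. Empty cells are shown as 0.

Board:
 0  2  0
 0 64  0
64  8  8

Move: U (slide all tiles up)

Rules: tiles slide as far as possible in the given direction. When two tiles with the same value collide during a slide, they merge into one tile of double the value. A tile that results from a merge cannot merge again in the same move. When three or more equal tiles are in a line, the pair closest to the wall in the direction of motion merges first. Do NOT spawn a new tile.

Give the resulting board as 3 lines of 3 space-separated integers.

Answer: 64  2  8
 0 64  0
 0  8  0

Derivation:
Slide up:
col 0: [0, 0, 64] -> [64, 0, 0]
col 1: [2, 64, 8] -> [2, 64, 8]
col 2: [0, 0, 8] -> [8, 0, 0]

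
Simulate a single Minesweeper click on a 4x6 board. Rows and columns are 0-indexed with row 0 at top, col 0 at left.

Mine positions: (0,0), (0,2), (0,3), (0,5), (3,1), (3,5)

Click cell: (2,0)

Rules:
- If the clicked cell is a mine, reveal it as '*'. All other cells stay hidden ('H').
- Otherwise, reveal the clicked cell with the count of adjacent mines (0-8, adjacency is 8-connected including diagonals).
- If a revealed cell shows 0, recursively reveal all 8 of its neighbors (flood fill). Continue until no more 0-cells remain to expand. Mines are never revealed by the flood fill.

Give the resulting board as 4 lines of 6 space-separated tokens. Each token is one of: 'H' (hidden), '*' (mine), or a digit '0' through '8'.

H H H H H H
H H H H H H
1 H H H H H
H H H H H H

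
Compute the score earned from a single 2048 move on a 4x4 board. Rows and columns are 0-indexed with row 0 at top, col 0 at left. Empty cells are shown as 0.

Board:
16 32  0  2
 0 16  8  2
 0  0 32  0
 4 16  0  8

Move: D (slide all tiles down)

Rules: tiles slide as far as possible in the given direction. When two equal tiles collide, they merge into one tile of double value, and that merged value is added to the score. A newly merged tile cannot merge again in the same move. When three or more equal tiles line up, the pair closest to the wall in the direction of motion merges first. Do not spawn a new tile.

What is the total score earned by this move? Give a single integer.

Slide down:
col 0: [16, 0, 0, 4] -> [0, 0, 16, 4]  score +0 (running 0)
col 1: [32, 16, 0, 16] -> [0, 0, 32, 32]  score +32 (running 32)
col 2: [0, 8, 32, 0] -> [0, 0, 8, 32]  score +0 (running 32)
col 3: [2, 2, 0, 8] -> [0, 0, 4, 8]  score +4 (running 36)
Board after move:
 0  0  0  0
 0  0  0  0
16 32  8  4
 4 32 32  8

Answer: 36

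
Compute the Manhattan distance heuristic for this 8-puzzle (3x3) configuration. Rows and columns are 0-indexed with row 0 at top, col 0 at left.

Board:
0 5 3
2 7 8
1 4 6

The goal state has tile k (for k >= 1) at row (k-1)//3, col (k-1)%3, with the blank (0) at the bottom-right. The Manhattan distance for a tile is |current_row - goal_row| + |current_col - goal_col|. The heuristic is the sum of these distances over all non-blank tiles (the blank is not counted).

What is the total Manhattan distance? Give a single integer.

Tile 5: (0,1)->(1,1) = 1
Tile 3: (0,2)->(0,2) = 0
Tile 2: (1,0)->(0,1) = 2
Tile 7: (1,1)->(2,0) = 2
Tile 8: (1,2)->(2,1) = 2
Tile 1: (2,0)->(0,0) = 2
Tile 4: (2,1)->(1,0) = 2
Tile 6: (2,2)->(1,2) = 1
Sum: 1 + 0 + 2 + 2 + 2 + 2 + 2 + 1 = 12

Answer: 12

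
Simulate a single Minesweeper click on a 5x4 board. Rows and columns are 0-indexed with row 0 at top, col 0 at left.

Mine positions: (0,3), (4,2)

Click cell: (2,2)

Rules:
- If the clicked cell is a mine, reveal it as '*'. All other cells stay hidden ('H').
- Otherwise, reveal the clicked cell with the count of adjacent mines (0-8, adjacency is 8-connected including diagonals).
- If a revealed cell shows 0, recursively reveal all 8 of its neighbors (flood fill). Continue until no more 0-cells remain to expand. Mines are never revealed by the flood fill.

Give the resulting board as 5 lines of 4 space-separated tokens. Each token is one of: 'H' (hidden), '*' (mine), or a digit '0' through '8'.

0 0 1 H
0 0 1 1
0 0 0 0
0 1 1 1
0 1 H H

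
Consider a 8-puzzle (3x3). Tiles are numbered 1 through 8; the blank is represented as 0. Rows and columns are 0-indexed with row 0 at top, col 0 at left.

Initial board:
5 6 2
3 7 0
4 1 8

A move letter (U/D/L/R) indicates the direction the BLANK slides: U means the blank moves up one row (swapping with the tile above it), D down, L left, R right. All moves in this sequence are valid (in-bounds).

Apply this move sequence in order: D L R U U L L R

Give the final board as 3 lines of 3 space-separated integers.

After move 1 (D):
5 6 2
3 7 8
4 1 0

After move 2 (L):
5 6 2
3 7 8
4 0 1

After move 3 (R):
5 6 2
3 7 8
4 1 0

After move 4 (U):
5 6 2
3 7 0
4 1 8

After move 5 (U):
5 6 0
3 7 2
4 1 8

After move 6 (L):
5 0 6
3 7 2
4 1 8

After move 7 (L):
0 5 6
3 7 2
4 1 8

After move 8 (R):
5 0 6
3 7 2
4 1 8

Answer: 5 0 6
3 7 2
4 1 8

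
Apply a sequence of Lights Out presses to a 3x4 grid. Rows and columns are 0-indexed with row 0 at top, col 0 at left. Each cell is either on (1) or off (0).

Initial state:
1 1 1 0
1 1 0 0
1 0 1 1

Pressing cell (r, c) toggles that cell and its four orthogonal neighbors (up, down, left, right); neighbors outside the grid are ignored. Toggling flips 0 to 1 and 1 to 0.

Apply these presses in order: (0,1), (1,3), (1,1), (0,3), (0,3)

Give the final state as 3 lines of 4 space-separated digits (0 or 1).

After press 1 at (0,1):
0 0 0 0
1 0 0 0
1 0 1 1

After press 2 at (1,3):
0 0 0 1
1 0 1 1
1 0 1 0

After press 3 at (1,1):
0 1 0 1
0 1 0 1
1 1 1 0

After press 4 at (0,3):
0 1 1 0
0 1 0 0
1 1 1 0

After press 5 at (0,3):
0 1 0 1
0 1 0 1
1 1 1 0

Answer: 0 1 0 1
0 1 0 1
1 1 1 0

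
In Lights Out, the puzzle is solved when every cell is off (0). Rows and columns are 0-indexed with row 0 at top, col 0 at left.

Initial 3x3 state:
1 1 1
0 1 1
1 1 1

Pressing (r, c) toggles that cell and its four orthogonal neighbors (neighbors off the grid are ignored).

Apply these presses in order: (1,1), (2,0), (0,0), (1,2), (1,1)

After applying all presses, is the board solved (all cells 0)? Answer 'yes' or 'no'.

Answer: yes

Derivation:
After press 1 at (1,1):
1 0 1
1 0 0
1 0 1

After press 2 at (2,0):
1 0 1
0 0 0
0 1 1

After press 3 at (0,0):
0 1 1
1 0 0
0 1 1

After press 4 at (1,2):
0 1 0
1 1 1
0 1 0

After press 5 at (1,1):
0 0 0
0 0 0
0 0 0

Lights still on: 0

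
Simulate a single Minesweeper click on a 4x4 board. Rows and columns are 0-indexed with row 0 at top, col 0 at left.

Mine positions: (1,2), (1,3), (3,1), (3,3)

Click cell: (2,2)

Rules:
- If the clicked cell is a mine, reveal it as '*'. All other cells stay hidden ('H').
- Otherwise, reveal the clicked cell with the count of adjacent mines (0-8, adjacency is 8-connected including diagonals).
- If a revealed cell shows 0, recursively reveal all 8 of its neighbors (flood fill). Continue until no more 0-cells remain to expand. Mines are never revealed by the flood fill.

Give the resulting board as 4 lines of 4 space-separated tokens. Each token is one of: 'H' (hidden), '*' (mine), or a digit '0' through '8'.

H H H H
H H H H
H H 4 H
H H H H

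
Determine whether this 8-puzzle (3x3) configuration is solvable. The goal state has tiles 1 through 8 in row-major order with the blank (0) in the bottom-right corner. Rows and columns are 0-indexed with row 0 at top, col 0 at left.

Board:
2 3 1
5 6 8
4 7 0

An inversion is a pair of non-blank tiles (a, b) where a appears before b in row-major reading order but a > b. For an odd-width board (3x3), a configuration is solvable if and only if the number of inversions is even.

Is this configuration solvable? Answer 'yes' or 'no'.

Inversions (pairs i<j in row-major order where tile[i] > tile[j] > 0): 6
6 is even, so the puzzle is solvable.

Answer: yes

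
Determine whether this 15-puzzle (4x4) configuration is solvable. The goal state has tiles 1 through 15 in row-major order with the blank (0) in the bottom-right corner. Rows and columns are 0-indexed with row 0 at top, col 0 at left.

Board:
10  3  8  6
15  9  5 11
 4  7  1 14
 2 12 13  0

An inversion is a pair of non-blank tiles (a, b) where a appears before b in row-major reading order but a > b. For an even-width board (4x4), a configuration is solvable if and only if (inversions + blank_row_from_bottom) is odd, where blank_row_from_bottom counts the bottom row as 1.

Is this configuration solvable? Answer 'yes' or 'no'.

Answer: yes

Derivation:
Inversions: 50
Blank is in row 3 (0-indexed from top), which is row 1 counting from the bottom (bottom = 1).
50 + 1 = 51, which is odd, so the puzzle is solvable.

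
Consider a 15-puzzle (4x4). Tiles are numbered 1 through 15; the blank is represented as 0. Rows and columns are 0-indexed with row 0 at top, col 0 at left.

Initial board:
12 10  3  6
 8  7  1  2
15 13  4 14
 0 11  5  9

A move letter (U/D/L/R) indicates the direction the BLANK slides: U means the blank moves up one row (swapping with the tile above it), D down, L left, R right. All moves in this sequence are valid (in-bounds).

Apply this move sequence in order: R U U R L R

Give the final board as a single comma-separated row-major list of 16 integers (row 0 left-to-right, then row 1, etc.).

Answer: 12, 10, 3, 6, 8, 1, 0, 2, 15, 7, 4, 14, 11, 13, 5, 9

Derivation:
After move 1 (R):
12 10  3  6
 8  7  1  2
15 13  4 14
11  0  5  9

After move 2 (U):
12 10  3  6
 8  7  1  2
15  0  4 14
11 13  5  9

After move 3 (U):
12 10  3  6
 8  0  1  2
15  7  4 14
11 13  5  9

After move 4 (R):
12 10  3  6
 8  1  0  2
15  7  4 14
11 13  5  9

After move 5 (L):
12 10  3  6
 8  0  1  2
15  7  4 14
11 13  5  9

After move 6 (R):
12 10  3  6
 8  1  0  2
15  7  4 14
11 13  5  9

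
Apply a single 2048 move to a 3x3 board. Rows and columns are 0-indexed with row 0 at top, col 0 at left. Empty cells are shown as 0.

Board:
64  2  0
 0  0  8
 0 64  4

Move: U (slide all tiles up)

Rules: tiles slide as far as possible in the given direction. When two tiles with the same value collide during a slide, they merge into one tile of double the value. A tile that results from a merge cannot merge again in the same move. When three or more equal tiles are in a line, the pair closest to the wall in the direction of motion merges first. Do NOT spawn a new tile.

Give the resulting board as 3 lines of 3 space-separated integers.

Slide up:
col 0: [64, 0, 0] -> [64, 0, 0]
col 1: [2, 0, 64] -> [2, 64, 0]
col 2: [0, 8, 4] -> [8, 4, 0]

Answer: 64  2  8
 0 64  4
 0  0  0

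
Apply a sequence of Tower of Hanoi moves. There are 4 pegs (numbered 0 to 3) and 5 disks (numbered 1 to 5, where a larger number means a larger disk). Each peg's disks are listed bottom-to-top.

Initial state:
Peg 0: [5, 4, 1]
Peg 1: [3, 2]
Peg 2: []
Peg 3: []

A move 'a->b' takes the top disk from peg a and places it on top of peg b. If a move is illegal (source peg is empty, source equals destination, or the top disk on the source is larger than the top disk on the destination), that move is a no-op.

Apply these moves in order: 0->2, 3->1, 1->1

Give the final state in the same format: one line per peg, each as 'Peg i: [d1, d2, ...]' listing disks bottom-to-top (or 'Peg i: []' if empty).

Answer: Peg 0: [5, 4]
Peg 1: [3, 2]
Peg 2: [1]
Peg 3: []

Derivation:
After move 1 (0->2):
Peg 0: [5, 4]
Peg 1: [3, 2]
Peg 2: [1]
Peg 3: []

After move 2 (3->1):
Peg 0: [5, 4]
Peg 1: [3, 2]
Peg 2: [1]
Peg 3: []

After move 3 (1->1):
Peg 0: [5, 4]
Peg 1: [3, 2]
Peg 2: [1]
Peg 3: []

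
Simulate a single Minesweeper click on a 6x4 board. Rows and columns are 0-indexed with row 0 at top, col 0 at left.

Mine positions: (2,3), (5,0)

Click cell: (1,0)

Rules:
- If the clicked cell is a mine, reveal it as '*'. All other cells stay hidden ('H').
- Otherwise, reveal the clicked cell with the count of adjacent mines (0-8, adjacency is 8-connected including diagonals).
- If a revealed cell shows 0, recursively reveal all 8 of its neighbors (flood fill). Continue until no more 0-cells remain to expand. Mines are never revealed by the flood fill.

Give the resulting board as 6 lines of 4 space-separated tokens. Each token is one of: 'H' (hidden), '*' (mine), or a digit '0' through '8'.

0 0 0 0
0 0 1 1
0 0 1 H
0 0 1 1
1 1 0 0
H 1 0 0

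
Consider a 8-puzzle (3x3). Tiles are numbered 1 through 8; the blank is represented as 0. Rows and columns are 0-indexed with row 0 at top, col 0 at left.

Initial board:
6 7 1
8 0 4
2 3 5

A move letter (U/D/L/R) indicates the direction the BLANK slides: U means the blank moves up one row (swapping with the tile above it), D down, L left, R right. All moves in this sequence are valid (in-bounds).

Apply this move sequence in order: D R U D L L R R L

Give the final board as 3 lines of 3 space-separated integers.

After move 1 (D):
6 7 1
8 3 4
2 0 5

After move 2 (R):
6 7 1
8 3 4
2 5 0

After move 3 (U):
6 7 1
8 3 0
2 5 4

After move 4 (D):
6 7 1
8 3 4
2 5 0

After move 5 (L):
6 7 1
8 3 4
2 0 5

After move 6 (L):
6 7 1
8 3 4
0 2 5

After move 7 (R):
6 7 1
8 3 4
2 0 5

After move 8 (R):
6 7 1
8 3 4
2 5 0

After move 9 (L):
6 7 1
8 3 4
2 0 5

Answer: 6 7 1
8 3 4
2 0 5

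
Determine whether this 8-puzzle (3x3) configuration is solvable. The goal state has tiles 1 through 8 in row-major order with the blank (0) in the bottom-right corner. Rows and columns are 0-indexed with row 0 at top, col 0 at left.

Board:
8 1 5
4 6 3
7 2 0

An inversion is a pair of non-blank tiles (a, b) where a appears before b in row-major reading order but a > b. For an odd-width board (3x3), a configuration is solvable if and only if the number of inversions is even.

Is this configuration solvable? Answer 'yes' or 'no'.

Inversions (pairs i<j in row-major order where tile[i] > tile[j] > 0): 16
16 is even, so the puzzle is solvable.

Answer: yes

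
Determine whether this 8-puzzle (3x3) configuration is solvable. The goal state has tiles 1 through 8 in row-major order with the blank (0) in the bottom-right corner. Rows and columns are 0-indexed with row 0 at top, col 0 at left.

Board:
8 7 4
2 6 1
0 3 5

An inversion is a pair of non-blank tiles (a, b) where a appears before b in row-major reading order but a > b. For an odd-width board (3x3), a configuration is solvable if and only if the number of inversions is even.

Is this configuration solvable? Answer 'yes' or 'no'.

Answer: yes

Derivation:
Inversions (pairs i<j in row-major order where tile[i] > tile[j] > 0): 20
20 is even, so the puzzle is solvable.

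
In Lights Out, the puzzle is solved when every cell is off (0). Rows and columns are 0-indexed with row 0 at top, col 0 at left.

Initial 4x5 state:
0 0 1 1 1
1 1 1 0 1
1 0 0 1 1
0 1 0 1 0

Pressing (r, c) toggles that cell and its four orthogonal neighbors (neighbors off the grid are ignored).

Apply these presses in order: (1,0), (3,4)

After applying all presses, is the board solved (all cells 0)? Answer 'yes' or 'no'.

Answer: no

Derivation:
After press 1 at (1,0):
1 0 1 1 1
0 0 1 0 1
0 0 0 1 1
0 1 0 1 0

After press 2 at (3,4):
1 0 1 1 1
0 0 1 0 1
0 0 0 1 0
0 1 0 0 1

Lights still on: 9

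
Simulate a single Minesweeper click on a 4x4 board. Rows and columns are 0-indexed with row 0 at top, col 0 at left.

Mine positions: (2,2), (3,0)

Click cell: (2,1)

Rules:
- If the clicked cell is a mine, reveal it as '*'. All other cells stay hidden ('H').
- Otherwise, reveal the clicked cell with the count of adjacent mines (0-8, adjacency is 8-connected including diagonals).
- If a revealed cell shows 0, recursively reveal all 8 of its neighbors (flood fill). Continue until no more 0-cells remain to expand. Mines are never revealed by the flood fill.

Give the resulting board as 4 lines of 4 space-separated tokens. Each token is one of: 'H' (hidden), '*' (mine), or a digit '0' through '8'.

H H H H
H H H H
H 2 H H
H H H H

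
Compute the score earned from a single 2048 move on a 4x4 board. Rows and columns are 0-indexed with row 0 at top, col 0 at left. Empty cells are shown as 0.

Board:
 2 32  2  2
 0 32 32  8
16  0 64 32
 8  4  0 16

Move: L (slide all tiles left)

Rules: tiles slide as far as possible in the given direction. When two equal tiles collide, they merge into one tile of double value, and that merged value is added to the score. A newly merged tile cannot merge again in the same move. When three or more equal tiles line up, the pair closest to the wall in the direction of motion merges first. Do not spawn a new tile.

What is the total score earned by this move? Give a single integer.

Slide left:
row 0: [2, 32, 2, 2] -> [2, 32, 4, 0]  score +4 (running 4)
row 1: [0, 32, 32, 8] -> [64, 8, 0, 0]  score +64 (running 68)
row 2: [16, 0, 64, 32] -> [16, 64, 32, 0]  score +0 (running 68)
row 3: [8, 4, 0, 16] -> [8, 4, 16, 0]  score +0 (running 68)
Board after move:
 2 32  4  0
64  8  0  0
16 64 32  0
 8  4 16  0

Answer: 68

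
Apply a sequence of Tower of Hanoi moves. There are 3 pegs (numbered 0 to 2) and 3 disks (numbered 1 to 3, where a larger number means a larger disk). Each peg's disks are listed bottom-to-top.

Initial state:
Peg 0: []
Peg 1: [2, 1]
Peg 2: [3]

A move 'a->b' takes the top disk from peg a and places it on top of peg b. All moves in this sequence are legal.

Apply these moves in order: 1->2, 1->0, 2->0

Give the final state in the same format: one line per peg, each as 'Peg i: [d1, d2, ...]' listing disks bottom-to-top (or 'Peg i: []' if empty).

After move 1 (1->2):
Peg 0: []
Peg 1: [2]
Peg 2: [3, 1]

After move 2 (1->0):
Peg 0: [2]
Peg 1: []
Peg 2: [3, 1]

After move 3 (2->0):
Peg 0: [2, 1]
Peg 1: []
Peg 2: [3]

Answer: Peg 0: [2, 1]
Peg 1: []
Peg 2: [3]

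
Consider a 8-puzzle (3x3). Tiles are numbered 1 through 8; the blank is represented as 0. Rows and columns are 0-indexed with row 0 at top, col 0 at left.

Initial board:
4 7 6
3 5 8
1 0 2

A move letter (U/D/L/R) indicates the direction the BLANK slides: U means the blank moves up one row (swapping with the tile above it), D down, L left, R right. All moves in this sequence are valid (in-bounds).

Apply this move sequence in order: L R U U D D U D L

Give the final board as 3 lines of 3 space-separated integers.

After move 1 (L):
4 7 6
3 5 8
0 1 2

After move 2 (R):
4 7 6
3 5 8
1 0 2

After move 3 (U):
4 7 6
3 0 8
1 5 2

After move 4 (U):
4 0 6
3 7 8
1 5 2

After move 5 (D):
4 7 6
3 0 8
1 5 2

After move 6 (D):
4 7 6
3 5 8
1 0 2

After move 7 (U):
4 7 6
3 0 8
1 5 2

After move 8 (D):
4 7 6
3 5 8
1 0 2

After move 9 (L):
4 7 6
3 5 8
0 1 2

Answer: 4 7 6
3 5 8
0 1 2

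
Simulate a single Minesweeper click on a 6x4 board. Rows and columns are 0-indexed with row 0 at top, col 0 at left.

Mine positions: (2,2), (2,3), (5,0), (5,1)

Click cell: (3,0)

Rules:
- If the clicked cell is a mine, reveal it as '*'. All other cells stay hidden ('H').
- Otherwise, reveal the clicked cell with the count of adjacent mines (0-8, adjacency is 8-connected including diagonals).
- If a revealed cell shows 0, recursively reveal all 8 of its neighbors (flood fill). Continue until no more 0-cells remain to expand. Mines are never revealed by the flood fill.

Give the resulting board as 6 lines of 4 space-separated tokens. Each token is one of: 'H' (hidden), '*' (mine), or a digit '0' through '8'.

0 0 0 0
0 1 2 2
0 1 H H
0 1 H H
2 2 H H
H H H H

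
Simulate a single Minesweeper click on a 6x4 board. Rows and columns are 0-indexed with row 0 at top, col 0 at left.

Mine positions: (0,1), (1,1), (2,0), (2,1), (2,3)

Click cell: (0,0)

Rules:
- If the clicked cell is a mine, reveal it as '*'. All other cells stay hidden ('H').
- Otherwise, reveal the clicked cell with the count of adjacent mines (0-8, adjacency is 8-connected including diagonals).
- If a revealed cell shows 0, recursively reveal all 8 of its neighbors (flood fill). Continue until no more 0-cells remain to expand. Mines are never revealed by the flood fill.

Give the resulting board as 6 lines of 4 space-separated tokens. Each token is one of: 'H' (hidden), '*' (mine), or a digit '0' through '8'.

2 H H H
H H H H
H H H H
H H H H
H H H H
H H H H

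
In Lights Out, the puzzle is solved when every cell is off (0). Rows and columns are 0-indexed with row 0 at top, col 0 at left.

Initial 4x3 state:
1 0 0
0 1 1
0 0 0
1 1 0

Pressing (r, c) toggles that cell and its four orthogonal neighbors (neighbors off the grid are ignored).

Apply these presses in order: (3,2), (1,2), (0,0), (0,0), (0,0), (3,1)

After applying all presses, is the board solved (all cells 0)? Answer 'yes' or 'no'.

After press 1 at (3,2):
1 0 0
0 1 1
0 0 1
1 0 1

After press 2 at (1,2):
1 0 1
0 0 0
0 0 0
1 0 1

After press 3 at (0,0):
0 1 1
1 0 0
0 0 0
1 0 1

After press 4 at (0,0):
1 0 1
0 0 0
0 0 0
1 0 1

After press 5 at (0,0):
0 1 1
1 0 0
0 0 0
1 0 1

After press 6 at (3,1):
0 1 1
1 0 0
0 1 0
0 1 0

Lights still on: 5

Answer: no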